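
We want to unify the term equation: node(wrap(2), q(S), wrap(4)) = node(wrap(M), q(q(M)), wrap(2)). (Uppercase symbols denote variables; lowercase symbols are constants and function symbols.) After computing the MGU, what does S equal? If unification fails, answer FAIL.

Decompose node/3: wrap(2) = wrap(M),  q(S) = q(q(M)),  wrap(4) = wrap(2).
Decompose wrap/1: 2 = M.
Bind M := 2; substituting into the one remaining equation that mentions M gives: q(S) = q(q(2)).
Decompose q/1: S = q(2).
Bind S := q(2); no other remaining equation mentions S.
Decompose wrap/1: 4 = 2.
Clash: constants 4 and 2 differ; no unifier exists.

FAIL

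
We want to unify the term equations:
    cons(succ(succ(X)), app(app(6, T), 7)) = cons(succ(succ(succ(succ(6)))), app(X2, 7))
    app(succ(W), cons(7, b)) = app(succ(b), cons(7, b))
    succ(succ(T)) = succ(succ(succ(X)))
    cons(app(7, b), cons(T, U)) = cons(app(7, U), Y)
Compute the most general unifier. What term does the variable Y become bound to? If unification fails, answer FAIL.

Decompose cons/2: succ(succ(X)) = succ(succ(succ(succ(6)))),  app(app(6, T), 7) = app(X2, 7).
Decompose succ/1: succ(X) = succ(succ(succ(6))).
Decompose succ/1: X = succ(succ(6)).
Bind X := succ(succ(6)); substituting into the one remaining equation that mentions X gives: succ(succ(T)) = succ(succ(succ(succ(succ(6))))).
Decompose app/2: app(6, T) = X2,  7 = 7.
Bind X2 := app(6, T); no other remaining equation mentions X2.
Delete trivial equation 7 = 7.
Decompose app/2: succ(W) = succ(b),  cons(7, b) = cons(7, b).
Decompose succ/1: W = b.
Bind W := b; no other remaining equation mentions W.
Delete trivial equation cons(7, b) = cons(7, b).
Decompose succ/1: succ(T) = succ(succ(succ(succ(6)))).
Decompose succ/1: T = succ(succ(succ(6))).
Bind T := succ(succ(succ(6))); substituting into the remaining equation gives: cons(app(7, b), cons(succ(succ(succ(6))), U)) = cons(app(7, U), Y). Substituting into the earlier binding gives X2 := app(6, succ(succ(succ(6)))).
Decompose cons/2: app(7, b) = app(7, U),  cons(succ(succ(succ(6))), U) = Y.
Decompose app/2: 7 = 7,  b = U.
Delete trivial equation 7 = 7.
Bind U := b; substituting into the remaining equation gives: cons(succ(succ(succ(6))), b) = Y.
Bind Y := cons(succ(succ(succ(6))), b).
MGU = { X -> succ(succ(6)), X2 -> app(6, succ(succ(succ(6)))), W -> b, T -> succ(succ(succ(6))), U -> b, Y -> cons(succ(succ(succ(6))), b) }, so Y -> cons(succ(succ(succ(6))), b).

cons(succ(succ(succ(6))), b)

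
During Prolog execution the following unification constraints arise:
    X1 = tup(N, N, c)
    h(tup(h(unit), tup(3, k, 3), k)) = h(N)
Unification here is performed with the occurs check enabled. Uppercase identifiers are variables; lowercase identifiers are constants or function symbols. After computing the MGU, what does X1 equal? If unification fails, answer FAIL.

Bind X1 := tup(N, N, c); no other remaining equation mentions X1.
Decompose h/1: tup(h(unit), tup(3, k, 3), k) = N.
Bind N := tup(h(unit), tup(3, k, 3), k). Substituting into the earlier binding gives X1 := tup(tup(h(unit), tup(3, k, 3), k), tup(h(unit), tup(3, k, 3), k), c).
MGU = { X1 ↦ tup(tup(h(unit), tup(3, k, 3), k), tup(h(unit), tup(3, k, 3), k), c), N ↦ tup(h(unit), tup(3, k, 3), k) }, so X1 ↦ tup(tup(h(unit), tup(3, k, 3), k), tup(h(unit), tup(3, k, 3), k), c).

tup(tup(h(unit), tup(3, k, 3), k), tup(h(unit), tup(3, k, 3), k), c)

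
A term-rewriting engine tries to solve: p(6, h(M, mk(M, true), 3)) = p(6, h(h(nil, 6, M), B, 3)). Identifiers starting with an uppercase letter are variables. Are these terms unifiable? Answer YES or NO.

NO

Decompose p/2: 6 = 6,  h(M, mk(M, true), 3) = h(h(nil, 6, M), B, 3).
Delete trivial equation 6 = 6.
Decompose h/3: M = h(nil, 6, M),  mk(M, true) = B,  3 = 3.
Occurs check fails: M occurs in h(nil, 6, M); the equation M = h(nil, 6, M) has no finite solution.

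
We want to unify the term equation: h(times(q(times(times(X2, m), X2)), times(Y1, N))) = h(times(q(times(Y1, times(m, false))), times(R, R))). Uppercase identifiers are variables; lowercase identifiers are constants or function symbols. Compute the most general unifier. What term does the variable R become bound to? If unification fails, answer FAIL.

Decompose h/1: times(q(times(times(X2, m), X2)), times(Y1, N)) = times(q(times(Y1, times(m, false))), times(R, R)).
Decompose times/2: q(times(times(X2, m), X2)) = q(times(Y1, times(m, false))),  times(Y1, N) = times(R, R).
Decompose q/1: times(times(X2, m), X2) = times(Y1, times(m, false)).
Decompose times/2: times(X2, m) = Y1,  X2 = times(m, false).
Bind Y1 := times(X2, m); substituting into the one remaining equation that mentions Y1 gives: times(times(X2, m), N) = times(R, R).
Bind X2 := times(m, false); substituting into the remaining equation gives: times(times(times(m, false), m), N) = times(R, R). Substituting into the earlier binding gives Y1 := times(times(m, false), m).
Decompose times/2: times(times(m, false), m) = R,  N = R.
Bind R := times(times(m, false), m); substituting into the remaining equation gives: N = times(times(m, false), m).
Bind N := times(times(m, false), m).
MGU = { Y1 := times(times(m, false), m), X2 := times(m, false), R := times(times(m, false), m), N := times(times(m, false), m) }, so R := times(times(m, false), m).

times(times(m, false), m)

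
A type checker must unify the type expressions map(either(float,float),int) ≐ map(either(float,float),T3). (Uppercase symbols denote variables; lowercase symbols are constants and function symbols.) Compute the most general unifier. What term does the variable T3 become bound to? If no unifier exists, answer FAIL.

int

Decompose map/2: either(float,float) ≐ either(float,float),  int ≐ T3.
Delete trivial equation either(float,float) ≐ either(float,float).
Bind T3 := int.
MGU = { T3 := int }, so T3 := int.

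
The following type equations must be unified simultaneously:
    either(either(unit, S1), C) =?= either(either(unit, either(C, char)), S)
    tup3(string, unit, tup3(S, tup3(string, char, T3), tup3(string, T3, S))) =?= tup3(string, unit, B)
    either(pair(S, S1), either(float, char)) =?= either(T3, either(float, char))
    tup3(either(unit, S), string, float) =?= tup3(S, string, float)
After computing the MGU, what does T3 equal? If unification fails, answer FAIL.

Decompose either/2: either(unit, S1) =?= either(unit, either(C, char)),  C =?= S.
Decompose either/2: unit =?= unit,  S1 =?= either(C, char).
Delete trivial equation unit =?= unit.
Bind S1 := either(C, char); substituting into the one remaining equation that mentions S1 gives: either(pair(S, either(C, char)), either(float, char)) =?= either(T3, either(float, char)).
Bind C := S; substituting into the one remaining equation that mentions C gives: either(pair(S, either(S, char)), either(float, char)) =?= either(T3, either(float, char)). Substituting into the earlier binding gives S1 := either(S, char).
Decompose tup3/3: string =?= string,  unit =?= unit,  tup3(S, tup3(string, char, T3), tup3(string, T3, S)) =?= B.
Delete trivial equation string =?= string.
Delete trivial equation unit =?= unit.
Bind B := tup3(S, tup3(string, char, T3), tup3(string, T3, S)); no other remaining equation mentions B.
Decompose either/2: pair(S, either(S, char)) =?= T3,  either(float, char) =?= either(float, char).
Bind T3 := pair(S, either(S, char)); no other remaining equation mentions T3. Substituting into the earlier binding gives B := tup3(S, tup3(string, char, pair(S, either(S, char))), tup3(string, pair(S, either(S, char)), S)).
Delete trivial equation either(float, char) =?= either(float, char).
Decompose tup3/3: either(unit, S) =?= S,  string =?= string,  float =?= float.
Occurs check fails: S occurs in either(unit, S); the equation S =?= either(unit, S) has no finite solution.

FAIL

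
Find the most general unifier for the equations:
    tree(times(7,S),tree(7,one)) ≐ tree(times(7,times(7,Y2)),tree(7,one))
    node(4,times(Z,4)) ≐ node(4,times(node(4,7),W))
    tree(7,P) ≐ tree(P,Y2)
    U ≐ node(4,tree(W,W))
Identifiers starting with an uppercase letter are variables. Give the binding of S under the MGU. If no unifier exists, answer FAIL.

Decompose tree/2: times(7,S) ≐ times(7,times(7,Y2)),  tree(7,one) ≐ tree(7,one).
Decompose times/2: 7 ≐ 7,  S ≐ times(7,Y2).
Delete trivial equation 7 ≐ 7.
Bind S := times(7,Y2); no other remaining equation mentions S.
Delete trivial equation tree(7,one) ≐ tree(7,one).
Decompose node/2: 4 ≐ 4,  times(Z,4) ≐ times(node(4,7),W).
Delete trivial equation 4 ≐ 4.
Decompose times/2: Z ≐ node(4,7),  4 ≐ W.
Bind Z := node(4,7); no other remaining equation mentions Z.
Bind W := 4; substituting into the one remaining equation that mentions W gives: U ≐ node(4,tree(4,4)).
Decompose tree/2: 7 ≐ P,  P ≐ Y2.
Bind P := 7; substituting into the one remaining equation that mentions P gives: 7 ≐ Y2.
Bind Y2 := 7; no other remaining equation mentions Y2. Substituting into the earlier binding gives S := times(7,7).
Bind U := node(4,tree(4,4)).
MGU = { S ↦ times(7,7), Z ↦ node(4,7), W ↦ 4, P ↦ 7, Y2 ↦ 7, U ↦ node(4,tree(4,4)) }, so S ↦ times(7,7).

times(7,7)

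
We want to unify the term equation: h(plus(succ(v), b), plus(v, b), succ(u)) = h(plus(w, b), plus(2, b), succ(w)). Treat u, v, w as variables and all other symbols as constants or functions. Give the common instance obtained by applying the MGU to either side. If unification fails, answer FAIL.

Decompose h/3: plus(succ(v), b) = plus(w, b),  plus(v, b) = plus(2, b),  succ(u) = succ(w).
Decompose plus/2: succ(v) = w,  b = b.
Bind w := succ(v); substituting into the one remaining equation that mentions w gives: succ(u) = succ(succ(v)).
Delete trivial equation b = b.
Decompose plus/2: v = 2,  b = b.
Bind v := 2; substituting into the one remaining equation that mentions v gives: succ(u) = succ(succ(2)). Substituting into the earlier binding gives w := succ(2).
Delete trivial equation b = b.
Decompose succ/1: u = succ(2).
Bind u := succ(2).
Applying the MGU to either side gives h(plus(succ(2), b), plus(2, b), succ(succ(2))).

h(plus(succ(2), b), plus(2, b), succ(succ(2)))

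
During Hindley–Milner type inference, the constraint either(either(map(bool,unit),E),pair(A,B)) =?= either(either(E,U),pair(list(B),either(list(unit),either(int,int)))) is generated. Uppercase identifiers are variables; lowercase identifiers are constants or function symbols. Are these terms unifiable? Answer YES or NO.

Decompose either/2: either(map(bool,unit),E) =?= either(E,U),  pair(A,B) =?= pair(list(B),either(list(unit),either(int,int))).
Decompose either/2: map(bool,unit) =?= E,  E =?= U.
Bind E := map(bool,unit); substituting into the one remaining equation that mentions E gives: map(bool,unit) =?= U.
Bind U := map(bool,unit); no other remaining equation mentions U.
Decompose pair/2: A =?= list(B),  B =?= either(list(unit),either(int,int)).
Bind A := list(B); no other remaining equation mentions A.
Bind B := either(list(unit),either(int,int)). Substituting into the earlier binding gives A := list(either(list(unit),either(int,int))).
No equations remain and no clash or occurs-check failure arose, so a unifier exists.

YES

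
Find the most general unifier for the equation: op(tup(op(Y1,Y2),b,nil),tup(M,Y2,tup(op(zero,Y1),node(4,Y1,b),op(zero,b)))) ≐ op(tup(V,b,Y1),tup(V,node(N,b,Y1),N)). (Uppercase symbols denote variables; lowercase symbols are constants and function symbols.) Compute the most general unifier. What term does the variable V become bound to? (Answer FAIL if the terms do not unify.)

op(nil,node(tup(op(zero,nil),node(4,nil,b),op(zero,b)),b,nil))

Decompose op/2: tup(op(Y1,Y2),b,nil) ≐ tup(V,b,Y1),  tup(M,Y2,tup(op(zero,Y1),node(4,Y1,b),op(zero,b))) ≐ tup(V,node(N,b,Y1),N).
Decompose tup/3: op(Y1,Y2) ≐ V,  b ≐ b,  nil ≐ Y1.
Bind V := op(Y1,Y2); substituting into the one remaining equation that mentions V gives: tup(M,Y2,tup(op(zero,Y1),node(4,Y1,b),op(zero,b))) ≐ tup(op(Y1,Y2),node(N,b,Y1),N).
Delete trivial equation b ≐ b.
Bind Y1 := nil; substituting into the remaining equation gives: tup(M,Y2,tup(op(zero,nil),node(4,nil,b),op(zero,b))) ≐ tup(op(nil,Y2),node(N,b,nil),N). Substituting into the earlier binding gives V := op(nil,Y2).
Decompose tup/3: M ≐ op(nil,Y2),  Y2 ≐ node(N,b,nil),  tup(op(zero,nil),node(4,nil,b),op(zero,b)) ≐ N.
Bind M := op(nil,Y2); no other remaining equation mentions M.
Bind Y2 := node(N,b,nil); no other remaining equation mentions Y2. Substituting into the earlier bindings gives V := op(nil,node(N,b,nil)), M := op(nil,node(N,b,nil)).
Bind N := tup(op(zero,nil),node(4,nil,b),op(zero,b)). Substituting into the earlier bindings gives V := op(nil,node(tup(op(zero,nil),node(4,nil,b),op(zero,b)),b,nil)), M := op(nil,node(tup(op(zero,nil),node(4,nil,b),op(zero,b)),b,nil)), Y2 := node(tup(op(zero,nil),node(4,nil,b),op(zero,b)),b,nil).
MGU = { V := op(nil,node(tup(op(zero,nil),node(4,nil,b),op(zero,b)),b,nil)), Y1 := nil, M := op(nil,node(tup(op(zero,nil),node(4,nil,b),op(zero,b)),b,nil)), Y2 := node(tup(op(zero,nil),node(4,nil,b),op(zero,b)),b,nil), N := tup(op(zero,nil),node(4,nil,b),op(zero,b)) }, so V := op(nil,node(tup(op(zero,nil),node(4,nil,b),op(zero,b)),b,nil)).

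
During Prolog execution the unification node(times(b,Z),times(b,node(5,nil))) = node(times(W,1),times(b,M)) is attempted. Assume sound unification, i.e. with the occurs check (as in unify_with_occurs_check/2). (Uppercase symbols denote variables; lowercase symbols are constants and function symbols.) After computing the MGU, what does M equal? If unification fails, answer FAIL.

node(5,nil)

Decompose node/2: times(b,Z) = times(W,1),  times(b,node(5,nil)) = times(b,M).
Decompose times/2: b = W,  Z = 1.
Bind W := b; no other remaining equation mentions W.
Bind Z := 1; no other remaining equation mentions Z.
Decompose times/2: b = b,  node(5,nil) = M.
Delete trivial equation b = b.
Bind M := node(5,nil).
MGU = { W -> b, Z -> 1, M -> node(5,nil) }, so M -> node(5,nil).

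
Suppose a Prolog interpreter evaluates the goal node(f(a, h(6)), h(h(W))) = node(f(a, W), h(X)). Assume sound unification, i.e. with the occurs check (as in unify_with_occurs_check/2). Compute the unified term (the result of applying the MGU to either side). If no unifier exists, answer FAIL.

node(f(a, h(6)), h(h(h(6))))

Decompose node/2: f(a, h(6)) = f(a, W),  h(h(W)) = h(X).
Decompose f/2: a = a,  h(6) = W.
Delete trivial equation a = a.
Bind W := h(6); substituting into the remaining equation gives: h(h(h(6))) = h(X).
Decompose h/1: h(h(6)) = X.
Bind X := h(h(6)).
Applying the MGU to either side gives node(f(a, h(6)), h(h(h(6)))).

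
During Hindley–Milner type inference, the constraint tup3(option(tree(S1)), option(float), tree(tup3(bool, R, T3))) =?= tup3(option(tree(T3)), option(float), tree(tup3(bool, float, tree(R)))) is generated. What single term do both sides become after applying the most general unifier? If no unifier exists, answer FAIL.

Decompose tup3/3: option(tree(S1)) =?= option(tree(T3)),  option(float) =?= option(float),  tree(tup3(bool, R, T3)) =?= tree(tup3(bool, float, tree(R))).
Decompose option/1: tree(S1) =?= tree(T3).
Decompose tree/1: S1 =?= T3.
Bind S1 := T3; no other remaining equation mentions S1.
Delete trivial equation option(float) =?= option(float).
Decompose tree/1: tup3(bool, R, T3) =?= tup3(bool, float, tree(R)).
Decompose tup3/3: bool =?= bool,  R =?= float,  T3 =?= tree(R).
Delete trivial equation bool =?= bool.
Bind R := float; substituting into the remaining equation gives: T3 =?= tree(float).
Bind T3 := tree(float). Substituting into the earlier binding gives S1 := tree(float).
Applying the MGU to either side gives tup3(option(tree(tree(float))), option(float), tree(tup3(bool, float, tree(float)))).

tup3(option(tree(tree(float))), option(float), tree(tup3(bool, float, tree(float))))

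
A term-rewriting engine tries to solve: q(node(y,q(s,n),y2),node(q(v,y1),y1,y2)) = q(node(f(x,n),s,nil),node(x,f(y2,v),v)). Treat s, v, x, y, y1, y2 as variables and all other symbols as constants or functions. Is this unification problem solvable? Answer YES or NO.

Decompose q/2: node(y,q(s,n),y2) = node(f(x,n),s,nil),  node(q(v,y1),y1,y2) = node(x,f(y2,v),v).
Decompose node/3: y = f(x,n),  q(s,n) = s,  y2 = nil.
Bind y := f(x,n); no other remaining equation mentions y.
Occurs check fails: s occurs in q(s,n); the equation s = q(s,n) has no finite solution.

NO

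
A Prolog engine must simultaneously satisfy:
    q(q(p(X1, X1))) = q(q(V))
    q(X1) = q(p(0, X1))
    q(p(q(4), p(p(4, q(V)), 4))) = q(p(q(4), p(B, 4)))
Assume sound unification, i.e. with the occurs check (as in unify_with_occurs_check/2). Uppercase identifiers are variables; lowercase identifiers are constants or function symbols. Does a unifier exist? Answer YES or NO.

Decompose q/1: q(p(X1, X1)) = q(V).
Decompose q/1: p(X1, X1) = V.
Bind V := p(X1, X1); substituting into the one remaining equation that mentions V gives: q(p(q(4), p(p(4, q(p(X1, X1))), 4))) = q(p(q(4), p(B, 4))).
Decompose q/1: X1 = p(0, X1).
Occurs check fails: X1 occurs in p(0, X1); the equation X1 = p(0, X1) has no finite solution.

NO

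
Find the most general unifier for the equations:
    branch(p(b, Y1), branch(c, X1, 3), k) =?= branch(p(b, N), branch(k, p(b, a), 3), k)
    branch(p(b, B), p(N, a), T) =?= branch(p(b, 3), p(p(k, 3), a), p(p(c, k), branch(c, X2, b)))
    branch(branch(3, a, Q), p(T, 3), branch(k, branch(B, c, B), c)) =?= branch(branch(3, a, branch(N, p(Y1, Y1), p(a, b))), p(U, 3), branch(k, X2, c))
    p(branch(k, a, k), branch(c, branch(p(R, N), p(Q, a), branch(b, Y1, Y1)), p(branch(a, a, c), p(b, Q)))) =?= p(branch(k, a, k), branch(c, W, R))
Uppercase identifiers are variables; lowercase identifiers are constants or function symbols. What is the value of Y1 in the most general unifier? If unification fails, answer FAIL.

Decompose branch/3: p(b, Y1) =?= p(b, N),  branch(c, X1, 3) =?= branch(k, p(b, a), 3),  k =?= k.
Decompose p/2: b =?= b,  Y1 =?= N.
Delete trivial equation b =?= b.
Bind Y1 := N; substituting into the 2 remaining equations that mention Y1 gives: branch(branch(3, a, Q), p(T, 3), branch(k, branch(B, c, B), c)) =?= branch(branch(3, a, branch(N, p(N, N), p(a, b))), p(U, 3), branch(k, X2, c)),  p(branch(k, a, k), branch(c, branch(p(R, N), p(Q, a), branch(b, N, N)), p(branch(a, a, c), p(b, Q)))) =?= p(branch(k, a, k), branch(c, W, R)).
Decompose branch/3: c =?= k,  X1 =?= p(b, a),  3 =?= 3.
Clash: constants c and k differ; no unifier exists.

FAIL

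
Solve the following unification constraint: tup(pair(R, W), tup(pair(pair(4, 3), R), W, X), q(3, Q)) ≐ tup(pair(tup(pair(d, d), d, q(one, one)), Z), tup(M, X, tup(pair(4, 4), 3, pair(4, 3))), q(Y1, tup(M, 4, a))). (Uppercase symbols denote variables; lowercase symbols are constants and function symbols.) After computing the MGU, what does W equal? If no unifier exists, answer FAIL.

Decompose tup/3: pair(R, W) ≐ pair(tup(pair(d, d), d, q(one, one)), Z),  tup(pair(pair(4, 3), R), W, X) ≐ tup(M, X, tup(pair(4, 4), 3, pair(4, 3))),  q(3, Q) ≐ q(Y1, tup(M, 4, a)).
Decompose pair/2: R ≐ tup(pair(d, d), d, q(one, one)),  W ≐ Z.
Bind R := tup(pair(d, d), d, q(one, one)); substituting into the one remaining equation that mentions R gives: tup(pair(pair(4, 3), tup(pair(d, d), d, q(one, one))), W, X) ≐ tup(M, X, tup(pair(4, 4), 3, pair(4, 3))).
Bind W := Z; substituting into the one remaining equation that mentions W gives: tup(pair(pair(4, 3), tup(pair(d, d), d, q(one, one))), Z, X) ≐ tup(M, X, tup(pair(4, 4), 3, pair(4, 3))).
Decompose tup/3: pair(pair(4, 3), tup(pair(d, d), d, q(one, one))) ≐ M,  Z ≐ X,  X ≐ tup(pair(4, 4), 3, pair(4, 3)).
Bind M := pair(pair(4, 3), tup(pair(d, d), d, q(one, one))); substituting into the one remaining equation that mentions M gives: q(3, Q) ≐ q(Y1, tup(pair(pair(4, 3), tup(pair(d, d), d, q(one, one))), 4, a)).
Bind Z := X; no other remaining equation mentions Z. Substituting into the earlier binding gives W := X.
Bind X := tup(pair(4, 4), 3, pair(4, 3)); no other remaining equation mentions X. Substituting into the earlier bindings gives W := tup(pair(4, 4), 3, pair(4, 3)), Z := tup(pair(4, 4), 3, pair(4, 3)).
Decompose q/2: 3 ≐ Y1,  Q ≐ tup(pair(pair(4, 3), tup(pair(d, d), d, q(one, one))), 4, a).
Bind Y1 := 3; no other remaining equation mentions Y1.
Bind Q := tup(pair(pair(4, 3), tup(pair(d, d), d, q(one, one))), 4, a).
MGU = { R ↦ tup(pair(d, d), d, q(one, one)), W ↦ tup(pair(4, 4), 3, pair(4, 3)), M ↦ pair(pair(4, 3), tup(pair(d, d), d, q(one, one))), Z ↦ tup(pair(4, 4), 3, pair(4, 3)), X ↦ tup(pair(4, 4), 3, pair(4, 3)), Y1 ↦ 3, Q ↦ tup(pair(pair(4, 3), tup(pair(d, d), d, q(one, one))), 4, a) }, so W ↦ tup(pair(4, 4), 3, pair(4, 3)).

tup(pair(4, 4), 3, pair(4, 3))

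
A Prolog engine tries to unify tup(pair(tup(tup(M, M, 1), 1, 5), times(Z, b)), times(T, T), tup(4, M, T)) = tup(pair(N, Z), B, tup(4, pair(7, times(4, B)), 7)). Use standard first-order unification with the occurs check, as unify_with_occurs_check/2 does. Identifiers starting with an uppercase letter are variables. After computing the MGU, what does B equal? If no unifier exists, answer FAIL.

Decompose tup/3: pair(tup(tup(M, M, 1), 1, 5), times(Z, b)) = pair(N, Z),  times(T, T) = B,  tup(4, M, T) = tup(4, pair(7, times(4, B)), 7).
Decompose pair/2: tup(tup(M, M, 1), 1, 5) = N,  times(Z, b) = Z.
Bind N := tup(tup(M, M, 1), 1, 5); no other remaining equation mentions N.
Occurs check fails: Z occurs in times(Z, b); the equation Z = times(Z, b) has no finite solution.

FAIL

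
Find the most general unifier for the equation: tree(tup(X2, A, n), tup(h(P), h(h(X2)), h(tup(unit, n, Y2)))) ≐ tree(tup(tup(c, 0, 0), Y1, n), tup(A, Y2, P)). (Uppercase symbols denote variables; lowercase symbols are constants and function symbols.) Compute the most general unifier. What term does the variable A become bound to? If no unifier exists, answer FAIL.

Decompose tree/2: tup(X2, A, n) ≐ tup(tup(c, 0, 0), Y1, n),  tup(h(P), h(h(X2)), h(tup(unit, n, Y2))) ≐ tup(A, Y2, P).
Decompose tup/3: X2 ≐ tup(c, 0, 0),  A ≐ Y1,  n ≐ n.
Bind X2 := tup(c, 0, 0); substituting into the one remaining equation that mentions X2 gives: tup(h(P), h(h(tup(c, 0, 0))), h(tup(unit, n, Y2))) ≐ tup(A, Y2, P).
Bind A := Y1; substituting into the one remaining equation that mentions A gives: tup(h(P), h(h(tup(c, 0, 0))), h(tup(unit, n, Y2))) ≐ tup(Y1, Y2, P).
Delete trivial equation n ≐ n.
Decompose tup/3: h(P) ≐ Y1,  h(h(tup(c, 0, 0))) ≐ Y2,  h(tup(unit, n, Y2)) ≐ P.
Bind Y1 := h(P); no other remaining equation mentions Y1. Substituting into the earlier binding gives A := h(P).
Bind Y2 := h(h(tup(c, 0, 0))); substituting into the remaining equation gives: h(tup(unit, n, h(h(tup(c, 0, 0))))) ≐ P.
Bind P := h(tup(unit, n, h(h(tup(c, 0, 0))))). Substituting into the earlier bindings gives A := h(h(tup(unit, n, h(h(tup(c, 0, 0)))))), Y1 := h(h(tup(unit, n, h(h(tup(c, 0, 0)))))).
MGU = { X2 -> tup(c, 0, 0), A -> h(h(tup(unit, n, h(h(tup(c, 0, 0)))))), Y1 -> h(h(tup(unit, n, h(h(tup(c, 0, 0)))))), Y2 -> h(h(tup(c, 0, 0))), P -> h(tup(unit, n, h(h(tup(c, 0, 0))))) }, so A -> h(h(tup(unit, n, h(h(tup(c, 0, 0)))))).

h(h(tup(unit, n, h(h(tup(c, 0, 0))))))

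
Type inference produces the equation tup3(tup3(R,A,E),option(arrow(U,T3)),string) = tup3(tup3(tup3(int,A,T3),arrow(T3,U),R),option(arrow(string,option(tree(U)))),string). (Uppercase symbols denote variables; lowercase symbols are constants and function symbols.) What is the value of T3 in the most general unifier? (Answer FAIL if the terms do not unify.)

option(tree(string))

Decompose tup3/3: tup3(R,A,E) = tup3(tup3(int,A,T3),arrow(T3,U),R),  option(arrow(U,T3)) = option(arrow(string,option(tree(U)))),  string = string.
Decompose tup3/3: R = tup3(int,A,T3),  A = arrow(T3,U),  E = R.
Bind R := tup3(int,A,T3); substituting into the one remaining equation that mentions R gives: E = tup3(int,A,T3).
Bind A := arrow(T3,U); substituting into the one remaining equation that mentions A gives: E = tup3(int,arrow(T3,U),T3). Substituting into the earlier binding gives R := tup3(int,arrow(T3,U),T3).
Bind E := tup3(int,arrow(T3,U),T3); no other remaining equation mentions E.
Decompose option/1: arrow(U,T3) = arrow(string,option(tree(U))).
Decompose arrow/2: U = string,  T3 = option(tree(U)).
Bind U := string; substituting into the one remaining equation that mentions U gives: T3 = option(tree(string)). Substituting into the earlier bindings gives R := tup3(int,arrow(T3,string),T3), A := arrow(T3,string), E := tup3(int,arrow(T3,string),T3).
Bind T3 := option(tree(string)); no other remaining equation mentions T3. Substituting into the earlier bindings gives R := tup3(int,arrow(option(tree(string)),string),option(tree(string))), A := arrow(option(tree(string)),string), E := tup3(int,arrow(option(tree(string)),string),option(tree(string))).
Delete trivial equation string = string.
MGU = { R ↦ tup3(int,arrow(option(tree(string)),string),option(tree(string))), A ↦ arrow(option(tree(string)),string), E ↦ tup3(int,arrow(option(tree(string)),string),option(tree(string))), U ↦ string, T3 ↦ option(tree(string)) }, so T3 ↦ option(tree(string)).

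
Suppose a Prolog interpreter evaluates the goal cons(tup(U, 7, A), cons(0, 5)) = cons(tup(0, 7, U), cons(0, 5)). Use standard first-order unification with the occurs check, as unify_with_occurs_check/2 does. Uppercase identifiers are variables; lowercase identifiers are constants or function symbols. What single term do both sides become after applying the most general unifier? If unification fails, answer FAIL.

cons(tup(0, 7, 0), cons(0, 5))

Decompose cons/2: tup(U, 7, A) = tup(0, 7, U),  cons(0, 5) = cons(0, 5).
Decompose tup/3: U = 0,  7 = 7,  A = U.
Bind U := 0; substituting into the one remaining equation that mentions U gives: A = 0.
Delete trivial equation 7 = 7.
Bind A := 0; no other remaining equation mentions A.
Delete trivial equation cons(0, 5) = cons(0, 5).
Applying the MGU to either side gives cons(tup(0, 7, 0), cons(0, 5)).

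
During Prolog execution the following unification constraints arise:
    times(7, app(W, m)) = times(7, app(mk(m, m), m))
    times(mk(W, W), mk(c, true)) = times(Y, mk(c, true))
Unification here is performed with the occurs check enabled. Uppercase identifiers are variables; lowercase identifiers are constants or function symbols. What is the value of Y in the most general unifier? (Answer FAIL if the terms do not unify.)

Decompose times/2: 7 = 7,  app(W, m) = app(mk(m, m), m).
Delete trivial equation 7 = 7.
Decompose app/2: W = mk(m, m),  m = m.
Bind W := mk(m, m); substituting into the one remaining equation that mentions W gives: times(mk(mk(m, m), mk(m, m)), mk(c, true)) = times(Y, mk(c, true)).
Delete trivial equation m = m.
Decompose times/2: mk(mk(m, m), mk(m, m)) = Y,  mk(c, true) = mk(c, true).
Bind Y := mk(mk(m, m), mk(m, m)); no other remaining equation mentions Y.
Delete trivial equation mk(c, true) = mk(c, true).
MGU = { W -> mk(m, m), Y -> mk(mk(m, m), mk(m, m)) }, so Y -> mk(mk(m, m), mk(m, m)).

mk(mk(m, m), mk(m, m))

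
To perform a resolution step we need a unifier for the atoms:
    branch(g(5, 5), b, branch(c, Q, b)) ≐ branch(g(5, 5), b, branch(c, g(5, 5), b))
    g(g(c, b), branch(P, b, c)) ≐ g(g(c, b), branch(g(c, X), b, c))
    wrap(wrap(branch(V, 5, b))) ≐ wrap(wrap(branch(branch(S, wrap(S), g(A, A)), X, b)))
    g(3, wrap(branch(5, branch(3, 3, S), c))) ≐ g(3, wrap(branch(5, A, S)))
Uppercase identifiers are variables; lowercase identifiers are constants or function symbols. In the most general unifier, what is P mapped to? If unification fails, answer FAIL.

Decompose branch/3: g(5, 5) ≐ g(5, 5),  b ≐ b,  branch(c, Q, b) ≐ branch(c, g(5, 5), b).
Delete trivial equation g(5, 5) ≐ g(5, 5).
Delete trivial equation b ≐ b.
Decompose branch/3: c ≐ c,  Q ≐ g(5, 5),  b ≐ b.
Delete trivial equation c ≐ c.
Bind Q := g(5, 5); no other remaining equation mentions Q.
Delete trivial equation b ≐ b.
Decompose g/2: g(c, b) ≐ g(c, b),  branch(P, b, c) ≐ branch(g(c, X), b, c).
Delete trivial equation g(c, b) ≐ g(c, b).
Decompose branch/3: P ≐ g(c, X),  b ≐ b,  c ≐ c.
Bind P := g(c, X); no other remaining equation mentions P.
Delete trivial equation b ≐ b.
Delete trivial equation c ≐ c.
Decompose wrap/1: wrap(branch(V, 5, b)) ≐ wrap(branch(branch(S, wrap(S), g(A, A)), X, b)).
Decompose wrap/1: branch(V, 5, b) ≐ branch(branch(S, wrap(S), g(A, A)), X, b).
Decompose branch/3: V ≐ branch(S, wrap(S), g(A, A)),  5 ≐ X,  b ≐ b.
Bind V := branch(S, wrap(S), g(A, A)); no other remaining equation mentions V.
Bind X := 5; no other remaining equation mentions X. Substituting into the earlier binding gives P := g(c, 5).
Delete trivial equation b ≐ b.
Decompose g/2: 3 ≐ 3,  wrap(branch(5, branch(3, 3, S), c)) ≐ wrap(branch(5, A, S)).
Delete trivial equation 3 ≐ 3.
Decompose wrap/1: branch(5, branch(3, 3, S), c) ≐ branch(5, A, S).
Decompose branch/3: 5 ≐ 5,  branch(3, 3, S) ≐ A,  c ≐ S.
Delete trivial equation 5 ≐ 5.
Bind A := branch(3, 3, S); no other remaining equation mentions A. Substituting into the earlier binding gives V := branch(S, wrap(S), g(branch(3, 3, S), branch(3, 3, S))).
Bind S := c. Substituting into the earlier bindings gives V := branch(c, wrap(c), g(branch(3, 3, c), branch(3, 3, c))), A := branch(3, 3, c).
MGU = { Q := g(5, 5), P := g(c, 5), V := branch(c, wrap(c), g(branch(3, 3, c), branch(3, 3, c))), X := 5, A := branch(3, 3, c), S := c }, so P := g(c, 5).

g(c, 5)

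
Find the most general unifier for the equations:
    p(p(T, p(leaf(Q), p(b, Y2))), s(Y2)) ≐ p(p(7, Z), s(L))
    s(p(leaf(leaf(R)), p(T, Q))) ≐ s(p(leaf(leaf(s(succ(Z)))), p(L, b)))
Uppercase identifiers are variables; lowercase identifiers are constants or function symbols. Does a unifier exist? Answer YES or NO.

YES

Decompose p/2: p(T, p(leaf(Q), p(b, Y2))) ≐ p(7, Z),  s(Y2) ≐ s(L).
Decompose p/2: T ≐ 7,  p(leaf(Q), p(b, Y2)) ≐ Z.
Bind T := 7; substituting into the one remaining equation that mentions T gives: s(p(leaf(leaf(R)), p(7, Q))) ≐ s(p(leaf(leaf(s(succ(Z)))), p(L, b))).
Bind Z := p(leaf(Q), p(b, Y2)); substituting into the one remaining equation that mentions Z gives: s(p(leaf(leaf(R)), p(7, Q))) ≐ s(p(leaf(leaf(s(succ(p(leaf(Q), p(b, Y2)))))), p(L, b))).
Decompose s/1: Y2 ≐ L.
Bind Y2 := L; substituting into the remaining equation gives: s(p(leaf(leaf(R)), p(7, Q))) ≐ s(p(leaf(leaf(s(succ(p(leaf(Q), p(b, L)))))), p(L, b))). Substituting into the earlier binding gives Z := p(leaf(Q), p(b, L)).
Decompose s/1: p(leaf(leaf(R)), p(7, Q)) ≐ p(leaf(leaf(s(succ(p(leaf(Q), p(b, L)))))), p(L, b)).
Decompose p/2: leaf(leaf(R)) ≐ leaf(leaf(s(succ(p(leaf(Q), p(b, L)))))),  p(7, Q) ≐ p(L, b).
Decompose leaf/1: leaf(R) ≐ leaf(s(succ(p(leaf(Q), p(b, L))))).
Decompose leaf/1: R ≐ s(succ(p(leaf(Q), p(b, L)))).
Bind R := s(succ(p(leaf(Q), p(b, L)))); no other remaining equation mentions R.
Decompose p/2: 7 ≐ L,  Q ≐ b.
Bind L := 7; no other remaining equation mentions L. Substituting into the earlier bindings gives Z := p(leaf(Q), p(b, 7)), Y2 := 7, R := s(succ(p(leaf(Q), p(b, 7)))).
Bind Q := b. Substituting into the earlier bindings gives Z := p(leaf(b), p(b, 7)), R := s(succ(p(leaf(b), p(b, 7)))).
No equations remain and no clash or occurs-check failure arose, so a unifier exists.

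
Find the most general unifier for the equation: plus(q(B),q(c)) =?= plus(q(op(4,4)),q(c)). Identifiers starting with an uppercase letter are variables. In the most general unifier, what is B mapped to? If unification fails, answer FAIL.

Decompose plus/2: q(B) =?= q(op(4,4)),  q(c) =?= q(c).
Decompose q/1: B =?= op(4,4).
Bind B := op(4,4); no other remaining equation mentions B.
Delete trivial equation q(c) =?= q(c).
MGU = { B ↦ op(4,4) }, so B ↦ op(4,4).

op(4,4)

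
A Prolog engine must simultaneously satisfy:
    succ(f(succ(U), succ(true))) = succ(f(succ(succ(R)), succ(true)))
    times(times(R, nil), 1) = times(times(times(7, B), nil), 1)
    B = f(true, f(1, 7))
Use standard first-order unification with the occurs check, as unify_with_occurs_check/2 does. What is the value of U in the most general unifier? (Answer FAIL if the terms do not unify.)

Decompose succ/1: f(succ(U), succ(true)) = f(succ(succ(R)), succ(true)).
Decompose f/2: succ(U) = succ(succ(R)),  succ(true) = succ(true).
Decompose succ/1: U = succ(R).
Bind U := succ(R); no other remaining equation mentions U.
Delete trivial equation succ(true) = succ(true).
Decompose times/2: times(R, nil) = times(times(7, B), nil),  1 = 1.
Decompose times/2: R = times(7, B),  nil = nil.
Bind R := times(7, B); no other remaining equation mentions R. Substituting into the earlier binding gives U := succ(times(7, B)).
Delete trivial equation nil = nil.
Delete trivial equation 1 = 1.
Bind B := f(true, f(1, 7)). Substituting into the earlier bindings gives U := succ(times(7, f(true, f(1, 7)))), R := times(7, f(true, f(1, 7))).
MGU = { U = succ(times(7, f(true, f(1, 7)))), R = times(7, f(true, f(1, 7))), B = f(true, f(1, 7)) }, so U = succ(times(7, f(true, f(1, 7)))).

succ(times(7, f(true, f(1, 7))))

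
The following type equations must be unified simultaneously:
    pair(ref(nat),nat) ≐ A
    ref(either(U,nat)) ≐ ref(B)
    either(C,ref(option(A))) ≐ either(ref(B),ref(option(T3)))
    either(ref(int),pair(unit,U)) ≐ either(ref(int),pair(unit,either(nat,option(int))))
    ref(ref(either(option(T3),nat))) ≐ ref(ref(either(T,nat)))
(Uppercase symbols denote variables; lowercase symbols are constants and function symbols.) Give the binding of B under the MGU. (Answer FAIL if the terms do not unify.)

Bind A := pair(ref(nat),nat); substituting into the one remaining equation that mentions A gives: either(C,ref(option(pair(ref(nat),nat)))) ≐ either(ref(B),ref(option(T3))).
Decompose ref/1: either(U,nat) ≐ B.
Bind B := either(U,nat); substituting into the one remaining equation that mentions B gives: either(C,ref(option(pair(ref(nat),nat)))) ≐ either(ref(either(U,nat)),ref(option(T3))).
Decompose either/2: C ≐ ref(either(U,nat)),  ref(option(pair(ref(nat),nat))) ≐ ref(option(T3)).
Bind C := ref(either(U,nat)); no other remaining equation mentions C.
Decompose ref/1: option(pair(ref(nat),nat)) ≐ option(T3).
Decompose option/1: pair(ref(nat),nat) ≐ T3.
Bind T3 := pair(ref(nat),nat); substituting into the one remaining equation that mentions T3 gives: ref(ref(either(option(pair(ref(nat),nat)),nat))) ≐ ref(ref(either(T,nat))).
Decompose either/2: ref(int) ≐ ref(int),  pair(unit,U) ≐ pair(unit,either(nat,option(int))).
Delete trivial equation ref(int) ≐ ref(int).
Decompose pair/2: unit ≐ unit,  U ≐ either(nat,option(int)).
Delete trivial equation unit ≐ unit.
Bind U := either(nat,option(int)); no other remaining equation mentions U. Substituting into the earlier bindings gives B := either(either(nat,option(int)),nat), C := ref(either(either(nat,option(int)),nat)).
Decompose ref/1: ref(either(option(pair(ref(nat),nat)),nat)) ≐ ref(either(T,nat)).
Decompose ref/1: either(option(pair(ref(nat),nat)),nat) ≐ either(T,nat).
Decompose either/2: option(pair(ref(nat),nat)) ≐ T,  nat ≐ nat.
Bind T := option(pair(ref(nat),nat)); no other remaining equation mentions T.
Delete trivial equation nat ≐ nat.
MGU = { A := pair(ref(nat),nat), B := either(either(nat,option(int)),nat), C := ref(either(either(nat,option(int)),nat)), T3 := pair(ref(nat),nat), U := either(nat,option(int)), T := option(pair(ref(nat),nat)) }, so B := either(either(nat,option(int)),nat).

either(either(nat,option(int)),nat)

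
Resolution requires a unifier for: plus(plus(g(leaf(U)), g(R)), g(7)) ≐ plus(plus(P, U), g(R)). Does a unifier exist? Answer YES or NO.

YES

Decompose plus/2: plus(g(leaf(U)), g(R)) ≐ plus(P, U),  g(7) ≐ g(R).
Decompose plus/2: g(leaf(U)) ≐ P,  g(R) ≐ U.
Bind P := g(leaf(U)); no other remaining equation mentions P.
Bind U := g(R); no other remaining equation mentions U. Substituting into the earlier binding gives P := g(leaf(g(R))).
Decompose g/1: 7 ≐ R.
Bind R := 7. Substituting into the earlier bindings gives P := g(leaf(g(7))), U := g(7).
No equations remain and no clash or occurs-check failure arose, so a unifier exists.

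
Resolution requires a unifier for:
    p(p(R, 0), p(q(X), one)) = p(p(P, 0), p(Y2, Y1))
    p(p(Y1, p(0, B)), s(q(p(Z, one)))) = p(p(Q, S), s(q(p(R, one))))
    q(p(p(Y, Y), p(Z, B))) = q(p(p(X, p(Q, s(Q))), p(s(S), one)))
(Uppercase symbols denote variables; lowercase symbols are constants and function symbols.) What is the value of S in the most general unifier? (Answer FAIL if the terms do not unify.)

p(0, one)

Decompose p/2: p(R, 0) = p(P, 0),  p(q(X), one) = p(Y2, Y1).
Decompose p/2: R = P,  0 = 0.
Bind R := P; substituting into the one remaining equation that mentions R gives: p(p(Y1, p(0, B)), s(q(p(Z, one)))) = p(p(Q, S), s(q(p(P, one)))).
Delete trivial equation 0 = 0.
Decompose p/2: q(X) = Y2,  one = Y1.
Bind Y2 := q(X); no other remaining equation mentions Y2.
Bind Y1 := one; substituting into the one remaining equation that mentions Y1 gives: p(p(one, p(0, B)), s(q(p(Z, one)))) = p(p(Q, S), s(q(p(P, one)))).
Decompose p/2: p(one, p(0, B)) = p(Q, S),  s(q(p(Z, one))) = s(q(p(P, one))).
Decompose p/2: one = Q,  p(0, B) = S.
Bind Q := one; substituting into the one remaining equation that mentions Q gives: q(p(p(Y, Y), p(Z, B))) = q(p(p(X, p(one, s(one))), p(s(S), one))).
Bind S := p(0, B); substituting into the one remaining equation that mentions S gives: q(p(p(Y, Y), p(Z, B))) = q(p(p(X, p(one, s(one))), p(s(p(0, B)), one))).
Decompose s/1: q(p(Z, one)) = q(p(P, one)).
Decompose q/1: p(Z, one) = p(P, one).
Decompose p/2: Z = P,  one = one.
Bind Z := P; substituting into the one remaining equation that mentions Z gives: q(p(p(Y, Y), p(P, B))) = q(p(p(X, p(one, s(one))), p(s(p(0, B)), one))).
Delete trivial equation one = one.
Decompose q/1: p(p(Y, Y), p(P, B)) = p(p(X, p(one, s(one))), p(s(p(0, B)), one)).
Decompose p/2: p(Y, Y) = p(X, p(one, s(one))),  p(P, B) = p(s(p(0, B)), one).
Decompose p/2: Y = X,  Y = p(one, s(one)).
Bind Y := X; substituting into the one remaining equation that mentions Y gives: X = p(one, s(one)).
Bind X := p(one, s(one)); no other remaining equation mentions X. Substituting into the earlier bindings gives Y2 := q(p(one, s(one))), Y := p(one, s(one)).
Decompose p/2: P = s(p(0, B)),  B = one.
Bind P := s(p(0, B)); no other remaining equation mentions P. Substituting into the earlier bindings gives R := s(p(0, B)), Z := s(p(0, B)).
Bind B := one. Substituting into the earlier bindings gives R := s(p(0, one)), S := p(0, one), Z := s(p(0, one)), P := s(p(0, one)).
MGU = { R -> s(p(0, one)), Y2 -> q(p(one, s(one))), Y1 -> one, Q -> one, S -> p(0, one), Z -> s(p(0, one)), Y -> p(one, s(one)), X -> p(one, s(one)), P -> s(p(0, one)), B -> one }, so S -> p(0, one).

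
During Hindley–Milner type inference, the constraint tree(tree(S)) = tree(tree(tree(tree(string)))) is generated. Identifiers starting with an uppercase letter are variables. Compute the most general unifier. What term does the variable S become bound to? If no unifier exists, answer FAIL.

Decompose tree/1: tree(S) = tree(tree(tree(string))).
Decompose tree/1: S = tree(tree(string)).
Bind S := tree(tree(string)).
MGU = { S ↦ tree(tree(string)) }, so S ↦ tree(tree(string)).

tree(tree(string))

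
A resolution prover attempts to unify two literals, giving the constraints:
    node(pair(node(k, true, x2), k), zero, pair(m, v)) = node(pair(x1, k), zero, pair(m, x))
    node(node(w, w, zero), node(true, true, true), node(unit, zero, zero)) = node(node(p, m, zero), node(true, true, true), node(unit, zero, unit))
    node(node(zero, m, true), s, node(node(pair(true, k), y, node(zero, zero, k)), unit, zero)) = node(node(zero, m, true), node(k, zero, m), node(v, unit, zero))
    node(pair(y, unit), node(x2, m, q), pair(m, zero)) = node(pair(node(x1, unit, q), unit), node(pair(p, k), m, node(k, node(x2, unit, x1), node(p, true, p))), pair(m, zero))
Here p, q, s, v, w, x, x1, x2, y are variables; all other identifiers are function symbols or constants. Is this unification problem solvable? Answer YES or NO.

Decompose node/3: pair(node(k, true, x2), k) = pair(x1, k),  zero = zero,  pair(m, v) = pair(m, x).
Decompose pair/2: node(k, true, x2) = x1,  k = k.
Bind x1 := node(k, true, x2); substituting into the one remaining equation that mentions x1 gives: node(pair(y, unit), node(x2, m, q), pair(m, zero)) = node(pair(node(node(k, true, x2), unit, q), unit), node(pair(p, k), m, node(k, node(x2, unit, node(k, true, x2)), node(p, true, p))), pair(m, zero)).
Delete trivial equation k = k.
Delete trivial equation zero = zero.
Decompose pair/2: m = m,  v = x.
Delete trivial equation m = m.
Bind v := x; substituting into the one remaining equation that mentions v gives: node(node(zero, m, true), s, node(node(pair(true, k), y, node(zero, zero, k)), unit, zero)) = node(node(zero, m, true), node(k, zero, m), node(x, unit, zero)).
Decompose node/3: node(w, w, zero) = node(p, m, zero),  node(true, true, true) = node(true, true, true),  node(unit, zero, zero) = node(unit, zero, unit).
Decompose node/3: w = p,  w = m,  zero = zero.
Bind w := p; substituting into the one remaining equation that mentions w gives: p = m.
Bind p := m; substituting into the one remaining equation that mentions p gives: node(pair(y, unit), node(x2, m, q), pair(m, zero)) = node(pair(node(node(k, true, x2), unit, q), unit), node(pair(m, k), m, node(k, node(x2, unit, node(k, true, x2)), node(m, true, m))), pair(m, zero)). Substituting into the earlier binding gives w := m.
Delete trivial equation zero = zero.
Delete trivial equation node(true, true, true) = node(true, true, true).
Decompose node/3: unit = unit,  zero = zero,  zero = unit.
Delete trivial equation unit = unit.
Delete trivial equation zero = zero.
Clash: constants zero and unit differ; no unifier exists.

NO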